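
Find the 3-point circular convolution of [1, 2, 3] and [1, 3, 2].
Use y[k] = Σ_j a[j]·b[(k-j) mod 3]. y[0] = 1×1 + 2×2 + 3×3 = 14; y[1] = 1×3 + 2×1 + 3×2 = 11; y[2] = 1×2 + 2×3 + 3×1 = 11. Result: [14, 11, 11]

[14, 11, 11]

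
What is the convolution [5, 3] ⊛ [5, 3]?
y[0] = 5×5 = 25; y[1] = 5×3 + 3×5 = 30; y[2] = 3×3 = 9

[25, 30, 9]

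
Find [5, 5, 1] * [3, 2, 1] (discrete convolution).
y[0] = 5×3 = 15; y[1] = 5×2 + 5×3 = 25; y[2] = 5×1 + 5×2 + 1×3 = 18; y[3] = 5×1 + 1×2 = 7; y[4] = 1×1 = 1

[15, 25, 18, 7, 1]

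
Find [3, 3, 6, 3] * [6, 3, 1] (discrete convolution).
y[0] = 3×6 = 18; y[1] = 3×3 + 3×6 = 27; y[2] = 3×1 + 3×3 + 6×6 = 48; y[3] = 3×1 + 6×3 + 3×6 = 39; y[4] = 6×1 + 3×3 = 15; y[5] = 3×1 = 3

[18, 27, 48, 39, 15, 3]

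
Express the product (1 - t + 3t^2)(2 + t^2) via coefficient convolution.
Ascending coefficients: a = [1, -1, 3], b = [2, 0, 1]. c[0] = 1×2 = 2; c[1] = 1×0 + -1×2 = -2; c[2] = 1×1 + -1×0 + 3×2 = 7; c[3] = -1×1 + 3×0 = -1; c[4] = 3×1 = 3. Result coefficients: [2, -2, 7, -1, 3] → 2 - 2t + 7t^2 - t^3 + 3t^4

2 - 2t + 7t^2 - t^3 + 3t^4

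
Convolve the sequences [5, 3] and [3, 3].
y[0] = 5×3 = 15; y[1] = 5×3 + 3×3 = 24; y[2] = 3×3 = 9

[15, 24, 9]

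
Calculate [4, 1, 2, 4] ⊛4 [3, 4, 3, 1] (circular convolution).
Use y[k] = Σ_j a[j]·b[(k-j) mod 4]. y[0] = 4×3 + 1×1 + 2×3 + 4×4 = 35; y[1] = 4×4 + 1×3 + 2×1 + 4×3 = 33; y[2] = 4×3 + 1×4 + 2×3 + 4×1 = 26; y[3] = 4×1 + 1×3 + 2×4 + 4×3 = 27. Result: [35, 33, 26, 27]

[35, 33, 26, 27]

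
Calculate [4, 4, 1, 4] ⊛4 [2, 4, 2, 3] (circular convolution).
Use y[k] = Σ_j f[j]·g[(k-j) mod 4]. y[0] = 4×2 + 4×3 + 1×2 + 4×4 = 38; y[1] = 4×4 + 4×2 + 1×3 + 4×2 = 35; y[2] = 4×2 + 4×4 + 1×2 + 4×3 = 38; y[3] = 4×3 + 4×2 + 1×4 + 4×2 = 32. Result: [38, 35, 38, 32]

[38, 35, 38, 32]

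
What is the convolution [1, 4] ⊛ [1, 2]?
y[0] = 1×1 = 1; y[1] = 1×2 + 4×1 = 6; y[2] = 4×2 = 8

[1, 6, 8]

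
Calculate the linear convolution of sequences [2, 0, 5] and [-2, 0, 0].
y[0] = 2×-2 = -4; y[1] = 2×0 + 0×-2 = 0; y[2] = 2×0 + 0×0 + 5×-2 = -10; y[3] = 0×0 + 5×0 = 0; y[4] = 5×0 = 0

[-4, 0, -10, 0, 0]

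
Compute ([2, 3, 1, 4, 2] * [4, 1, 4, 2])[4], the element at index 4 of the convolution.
Use y[k] = Σ_i a[i]·b[k-i] at k=4. y[4] = 3×2 + 1×4 + 4×1 + 2×4 = 22

22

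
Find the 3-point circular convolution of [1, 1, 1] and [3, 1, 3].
Use y[k] = Σ_j u[j]·v[(k-j) mod 3]. y[0] = 1×3 + 1×3 + 1×1 = 7; y[1] = 1×1 + 1×3 + 1×3 = 7; y[2] = 1×3 + 1×1 + 1×3 = 7. Result: [7, 7, 7]

[7, 7, 7]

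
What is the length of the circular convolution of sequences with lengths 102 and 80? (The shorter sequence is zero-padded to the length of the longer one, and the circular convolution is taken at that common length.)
Circular convolution (zero-padding the shorter input) has length max(m, n) = max(102, 80) = 102

102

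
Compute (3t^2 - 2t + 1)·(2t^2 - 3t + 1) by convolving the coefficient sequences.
Ascending coefficients: a = [1, -2, 3], b = [1, -3, 2]. c[0] = 1×1 = 1; c[1] = 1×-3 + -2×1 = -5; c[2] = 1×2 + -2×-3 + 3×1 = 11; c[3] = -2×2 + 3×-3 = -13; c[4] = 3×2 = 6. Result coefficients: [1, -5, 11, -13, 6] → 6t^4 - 13t^3 + 11t^2 - 5t + 1

6t^4 - 13t^3 + 11t^2 - 5t + 1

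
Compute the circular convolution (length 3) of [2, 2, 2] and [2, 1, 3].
Use y[k] = Σ_j x[j]·h[(k-j) mod 3]. y[0] = 2×2 + 2×3 + 2×1 = 12; y[1] = 2×1 + 2×2 + 2×3 = 12; y[2] = 2×3 + 2×1 + 2×2 = 12. Result: [12, 12, 12]

[12, 12, 12]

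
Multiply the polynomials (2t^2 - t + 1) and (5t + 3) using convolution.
Ascending coefficients: a = [1, -1, 2], b = [3, 5]. c[0] = 1×3 = 3; c[1] = 1×5 + -1×3 = 2; c[2] = -1×5 + 2×3 = 1; c[3] = 2×5 = 10. Result coefficients: [3, 2, 1, 10] → 10t^3 + t^2 + 2t + 3

10t^3 + t^2 + 2t + 3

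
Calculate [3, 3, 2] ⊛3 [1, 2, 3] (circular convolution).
Use y[k] = Σ_j s[j]·t[(k-j) mod 3]. y[0] = 3×1 + 3×3 + 2×2 = 16; y[1] = 3×2 + 3×1 + 2×3 = 15; y[2] = 3×3 + 3×2 + 2×1 = 17. Result: [16, 15, 17]

[16, 15, 17]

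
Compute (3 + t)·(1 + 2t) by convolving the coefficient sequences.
Ascending coefficients: a = [3, 1], b = [1, 2]. c[0] = 3×1 = 3; c[1] = 3×2 + 1×1 = 7; c[2] = 1×2 = 2. Result coefficients: [3, 7, 2] → 3 + 7t + 2t^2

3 + 7t + 2t^2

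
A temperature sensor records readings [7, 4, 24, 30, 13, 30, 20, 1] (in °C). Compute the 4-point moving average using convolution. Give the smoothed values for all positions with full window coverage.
4-point moving average kernel = [1, 1, 1, 1]. Apply in 'valid' mode (full window coverage): avg[0] = (7 + 4 + 24 + 30) / 4 = 16.25; avg[1] = (4 + 24 + 30 + 13) / 4 = 17.75; avg[2] = (24 + 30 + 13 + 30) / 4 = 24.25; avg[3] = (30 + 13 + 30 + 20) / 4 = 23.25; avg[4] = (13 + 30 + 20 + 1) / 4 = 16.0. Smoothed values: [16.25, 17.75, 24.25, 23.25, 16.0]

[16.25, 17.75, 24.25, 23.25, 16.0]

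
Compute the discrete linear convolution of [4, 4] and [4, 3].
y[0] = 4×4 = 16; y[1] = 4×3 + 4×4 = 28; y[2] = 4×3 = 12

[16, 28, 12]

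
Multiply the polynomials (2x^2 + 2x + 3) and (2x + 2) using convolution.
Ascending coefficients: a = [3, 2, 2], b = [2, 2]. c[0] = 3×2 = 6; c[1] = 3×2 + 2×2 = 10; c[2] = 2×2 + 2×2 = 8; c[3] = 2×2 = 4. Result coefficients: [6, 10, 8, 4] → 4x^3 + 8x^2 + 10x + 6

4x^3 + 8x^2 + 10x + 6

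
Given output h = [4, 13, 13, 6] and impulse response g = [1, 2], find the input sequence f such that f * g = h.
Deconvolve h=[4, 13, 13, 6] by g=[1, 2]. Since g[0]=1, solve forward: f[0] = h[0] / 1 = 4; f[1] = (h[1] - 4×2) / 1 = 5; f[2] = (h[2] - 5×2) / 1 = 3. So f = [4, 5, 3]. Check by forward convolution: h[0] = 4×1 = 4; h[1] = 4×2 + 5×1 = 13; h[2] = 5×2 + 3×1 = 13; h[3] = 3×2 = 6

[4, 5, 3]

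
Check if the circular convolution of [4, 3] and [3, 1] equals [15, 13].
Recompute circular convolution of [4, 3] and [3, 1]: y[0] = 4×3 + 3×1 = 15; y[1] = 4×1 + 3×3 = 13 → [15, 13]. Given [15, 13] matches, so answer: Yes

Yes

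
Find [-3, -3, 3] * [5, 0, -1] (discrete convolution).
y[0] = -3×5 = -15; y[1] = -3×0 + -3×5 = -15; y[2] = -3×-1 + -3×0 + 3×5 = 18; y[3] = -3×-1 + 3×0 = 3; y[4] = 3×-1 = -3

[-15, -15, 18, 3, -3]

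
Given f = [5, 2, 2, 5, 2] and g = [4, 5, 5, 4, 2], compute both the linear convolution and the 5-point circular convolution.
Linear: y_lin[0] = 5×4 = 20; y_lin[1] = 5×5 + 2×4 = 33; y_lin[2] = 5×5 + 2×5 + 2×4 = 43; y_lin[3] = 5×4 + 2×5 + 2×5 + 5×4 = 60; y_lin[4] = 5×2 + 2×4 + 2×5 + 5×5 + 2×4 = 61; y_lin[5] = 2×2 + 2×4 + 5×5 + 2×5 = 47; y_lin[6] = 2×2 + 5×4 + 2×5 = 34; y_lin[7] = 5×2 + 2×4 = 18; y_lin[8] = 2×2 = 4 → [20, 33, 43, 60, 61, 47, 34, 18, 4]. Circular (length 5): y[0] = 5×4 + 2×2 + 2×4 + 5×5 + 2×5 = 67; y[1] = 5×5 + 2×4 + 2×2 + 5×4 + 2×5 = 67; y[2] = 5×5 + 2×5 + 2×4 + 5×2 + 2×4 = 61; y[3] = 5×4 + 2×5 + 2×5 + 5×4 + 2×2 = 64; y[4] = 5×2 + 2×4 + 2×5 + 5×5 + 2×4 = 61 → [67, 67, 61, 64, 61]

Linear: [20, 33, 43, 60, 61, 47, 34, 18, 4], Circular: [67, 67, 61, 64, 61]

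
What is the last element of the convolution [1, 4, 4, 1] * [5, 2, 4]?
Use y[k] = Σ_i a[i]·b[k-i] at k=5. y[5] = 1×4 = 4

4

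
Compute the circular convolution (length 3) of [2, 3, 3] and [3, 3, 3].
Use y[k] = Σ_j u[j]·v[(k-j) mod 3]. y[0] = 2×3 + 3×3 + 3×3 = 24; y[1] = 2×3 + 3×3 + 3×3 = 24; y[2] = 2×3 + 3×3 + 3×3 = 24. Result: [24, 24, 24]

[24, 24, 24]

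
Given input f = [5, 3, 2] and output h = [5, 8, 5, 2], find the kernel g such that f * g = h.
Output length 4 = len(f) + len(g) - 1 ⇒ len(g) = 2. Solve g forward using g[k] = (h[k] - Σ_{i≥1} f[i]·g[k-i]) / f[0]: g[0] = h[0] / f[0] = 5 / 5 = 1; g[1] = (h[1] - 3×1) / f[0] = (8 - 3×1) / 5 = 1. So g = [1, 1]. Forward-check [5, 3, 2] * [1, 1]: h[0] = 5×1 = 5; h[1] = 5×1 + 3×1 = 8; h[2] = 3×1 + 2×1 = 5; h[3] = 2×1 = 2 → [5, 8, 5, 2] ✓

[1, 1]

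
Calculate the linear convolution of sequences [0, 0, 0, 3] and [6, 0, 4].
y[0] = 0×6 = 0; y[1] = 0×0 + 0×6 = 0; y[2] = 0×4 + 0×0 + 0×6 = 0; y[3] = 0×4 + 0×0 + 3×6 = 18; y[4] = 0×4 + 3×0 = 0; y[5] = 3×4 = 12

[0, 0, 0, 18, 0, 12]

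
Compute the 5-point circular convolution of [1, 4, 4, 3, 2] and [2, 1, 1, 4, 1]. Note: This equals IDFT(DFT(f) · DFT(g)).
Either evaluate y[k] = Σ_j f[j]·g[(k-j) mod 5] directly, or use IDFT(DFT(f) · DFT(g)). y[0] = 1×2 + 4×1 + 4×4 + 3×1 + 2×1 = 27; y[1] = 1×1 + 4×2 + 4×1 + 3×4 + 2×1 = 27; y[2] = 1×1 + 4×1 + 4×2 + 3×1 + 2×4 = 24; y[3] = 1×4 + 4×1 + 4×1 + 3×2 + 2×1 = 20; y[4] = 1×1 + 4×4 + 4×1 + 3×1 + 2×2 = 28. Result: [27, 27, 24, 20, 28]

[27, 27, 24, 20, 28]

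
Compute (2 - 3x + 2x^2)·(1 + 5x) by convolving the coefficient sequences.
Ascending coefficients: a = [2, -3, 2], b = [1, 5]. c[0] = 2×1 = 2; c[1] = 2×5 + -3×1 = 7; c[2] = -3×5 + 2×1 = -13; c[3] = 2×5 = 10. Result coefficients: [2, 7, -13, 10] → 2 + 7x - 13x^2 + 10x^3

2 + 7x - 13x^2 + 10x^3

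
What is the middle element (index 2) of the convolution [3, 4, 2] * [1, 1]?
Use y[k] = Σ_i a[i]·b[k-i] at k=2. y[2] = 4×1 + 2×1 = 6

6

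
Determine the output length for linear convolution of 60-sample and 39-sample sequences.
Linear/full convolution length: m + n - 1 = 60 + 39 - 1 = 98

98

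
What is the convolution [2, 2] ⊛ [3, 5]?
y[0] = 2×3 = 6; y[1] = 2×5 + 2×3 = 16; y[2] = 2×5 = 10

[6, 16, 10]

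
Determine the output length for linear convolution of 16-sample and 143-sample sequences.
Linear/full convolution length: m + n - 1 = 16 + 143 - 1 = 158

158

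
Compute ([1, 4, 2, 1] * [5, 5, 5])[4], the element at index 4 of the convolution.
Use y[k] = Σ_i a[i]·b[k-i] at k=4. y[4] = 2×5 + 1×5 = 15

15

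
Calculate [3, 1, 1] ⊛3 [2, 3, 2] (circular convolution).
Use y[k] = Σ_j u[j]·v[(k-j) mod 3]. y[0] = 3×2 + 1×2 + 1×3 = 11; y[1] = 3×3 + 1×2 + 1×2 = 13; y[2] = 3×2 + 1×3 + 1×2 = 11. Result: [11, 13, 11]

[11, 13, 11]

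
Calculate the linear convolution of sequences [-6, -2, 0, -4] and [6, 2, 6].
y[0] = -6×6 = -36; y[1] = -6×2 + -2×6 = -24; y[2] = -6×6 + -2×2 + 0×6 = -40; y[3] = -2×6 + 0×2 + -4×6 = -36; y[4] = 0×6 + -4×2 = -8; y[5] = -4×6 = -24

[-36, -24, -40, -36, -8, -24]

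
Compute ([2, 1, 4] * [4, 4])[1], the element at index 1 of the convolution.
Use y[k] = Σ_i a[i]·b[k-i] at k=1. y[1] = 2×4 + 1×4 = 12

12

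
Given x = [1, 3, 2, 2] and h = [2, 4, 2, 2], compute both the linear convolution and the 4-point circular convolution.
Linear: y_lin[0] = 1×2 = 2; y_lin[1] = 1×4 + 3×2 = 10; y_lin[2] = 1×2 + 3×4 + 2×2 = 18; y_lin[3] = 1×2 + 3×2 + 2×4 + 2×2 = 20; y_lin[4] = 3×2 + 2×2 + 2×4 = 18; y_lin[5] = 2×2 + 2×2 = 8; y_lin[6] = 2×2 = 4 → [2, 10, 18, 20, 18, 8, 4]. Circular (length 4): y[0] = 1×2 + 3×2 + 2×2 + 2×4 = 20; y[1] = 1×4 + 3×2 + 2×2 + 2×2 = 18; y[2] = 1×2 + 3×4 + 2×2 + 2×2 = 22; y[3] = 1×2 + 3×2 + 2×4 + 2×2 = 20 → [20, 18, 22, 20]

Linear: [2, 10, 18, 20, 18, 8, 4], Circular: [20, 18, 22, 20]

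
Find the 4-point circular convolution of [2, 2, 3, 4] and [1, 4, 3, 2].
Use y[k] = Σ_j x[j]·h[(k-j) mod 4]. y[0] = 2×1 + 2×2 + 3×3 + 4×4 = 31; y[1] = 2×4 + 2×1 + 3×2 + 4×3 = 28; y[2] = 2×3 + 2×4 + 3×1 + 4×2 = 25; y[3] = 2×2 + 2×3 + 3×4 + 4×1 = 26. Result: [31, 28, 25, 26]

[31, 28, 25, 26]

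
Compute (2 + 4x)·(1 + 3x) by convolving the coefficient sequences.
Ascending coefficients: a = [2, 4], b = [1, 3]. c[0] = 2×1 = 2; c[1] = 2×3 + 4×1 = 10; c[2] = 4×3 = 12. Result coefficients: [2, 10, 12] → 2 + 10x + 12x^2

2 + 10x + 12x^2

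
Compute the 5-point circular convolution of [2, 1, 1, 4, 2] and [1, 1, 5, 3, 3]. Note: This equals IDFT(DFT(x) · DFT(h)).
Either evaluate y[k] = Σ_j x[j]·h[(k-j) mod 5] directly, or use IDFT(DFT(x) · DFT(h)). y[0] = 2×1 + 1×3 + 1×3 + 4×5 + 2×1 = 30; y[1] = 2×1 + 1×1 + 1×3 + 4×3 + 2×5 = 28; y[2] = 2×5 + 1×1 + 1×1 + 4×3 + 2×3 = 30; y[3] = 2×3 + 1×5 + 1×1 + 4×1 + 2×3 = 22; y[4] = 2×3 + 1×3 + 1×5 + 4×1 + 2×1 = 20. Result: [30, 28, 30, 22, 20]

[30, 28, 30, 22, 20]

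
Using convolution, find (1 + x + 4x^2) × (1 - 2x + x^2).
Ascending coefficients: a = [1, 1, 4], b = [1, -2, 1]. c[0] = 1×1 = 1; c[1] = 1×-2 + 1×1 = -1; c[2] = 1×1 + 1×-2 + 4×1 = 3; c[3] = 1×1 + 4×-2 = -7; c[4] = 4×1 = 4. Result coefficients: [1, -1, 3, -7, 4] → 1 - x + 3x^2 - 7x^3 + 4x^4

1 - x + 3x^2 - 7x^3 + 4x^4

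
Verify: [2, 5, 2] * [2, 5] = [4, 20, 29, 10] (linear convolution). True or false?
Recompute linear convolution of [2, 5, 2] and [2, 5]: y[0] = 2×2 = 4; y[1] = 2×5 + 5×2 = 20; y[2] = 5×5 + 2×2 = 29; y[3] = 2×5 = 10 → [4, 20, 29, 10]. Given [4, 20, 29, 10] matches, so answer: Yes

Yes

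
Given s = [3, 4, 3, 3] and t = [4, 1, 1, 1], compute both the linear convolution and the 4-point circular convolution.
Linear: y_lin[0] = 3×4 = 12; y_lin[1] = 3×1 + 4×4 = 19; y_lin[2] = 3×1 + 4×1 + 3×4 = 19; y_lin[3] = 3×1 + 4×1 + 3×1 + 3×4 = 22; y_lin[4] = 4×1 + 3×1 + 3×1 = 10; y_lin[5] = 3×1 + 3×1 = 6; y_lin[6] = 3×1 = 3 → [12, 19, 19, 22, 10, 6, 3]. Circular (length 4): y[0] = 3×4 + 4×1 + 3×1 + 3×1 = 22; y[1] = 3×1 + 4×4 + 3×1 + 3×1 = 25; y[2] = 3×1 + 4×1 + 3×4 + 3×1 = 22; y[3] = 3×1 + 4×1 + 3×1 + 3×4 = 22 → [22, 25, 22, 22]

Linear: [12, 19, 19, 22, 10, 6, 3], Circular: [22, 25, 22, 22]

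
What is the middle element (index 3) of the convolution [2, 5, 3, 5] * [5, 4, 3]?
Use y[k] = Σ_i a[i]·b[k-i] at k=3. y[3] = 5×3 + 3×4 + 5×5 = 52

52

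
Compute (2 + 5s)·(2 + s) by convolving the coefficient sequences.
Ascending coefficients: a = [2, 5], b = [2, 1]. c[0] = 2×2 = 4; c[1] = 2×1 + 5×2 = 12; c[2] = 5×1 = 5. Result coefficients: [4, 12, 5] → 4 + 12s + 5s^2

4 + 12s + 5s^2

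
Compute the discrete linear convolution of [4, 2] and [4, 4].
y[0] = 4×4 = 16; y[1] = 4×4 + 2×4 = 24; y[2] = 2×4 = 8

[16, 24, 8]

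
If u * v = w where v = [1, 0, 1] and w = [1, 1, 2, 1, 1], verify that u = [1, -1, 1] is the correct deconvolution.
Forward-compute [1, -1, 1] * [1, 0, 1]: w[0] = 1×1 = 1; w[1] = 1×0 + -1×1 = -1; w[2] = 1×1 + -1×0 + 1×1 = 2; w[3] = -1×1 + 1×0 = -1; w[4] = 1×1 = 1 → [1, -1, 2, -1, 1]. Does not match given w = [1, 1, 2, 1, 1].

Not verified. [1, -1, 1] * [1, 0, 1] = [1, -1, 2, -1, 1], which differs from [1, 1, 2, 1, 1] at index 1.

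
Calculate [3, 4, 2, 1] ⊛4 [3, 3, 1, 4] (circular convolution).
Use y[k] = Σ_j x[j]·h[(k-j) mod 4]. y[0] = 3×3 + 4×4 + 2×1 + 1×3 = 30; y[1] = 3×3 + 4×3 + 2×4 + 1×1 = 30; y[2] = 3×1 + 4×3 + 2×3 + 1×4 = 25; y[3] = 3×4 + 4×1 + 2×3 + 1×3 = 25. Result: [30, 30, 25, 25]

[30, 30, 25, 25]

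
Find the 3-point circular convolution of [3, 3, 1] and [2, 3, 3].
Use y[k] = Σ_j f[j]·g[(k-j) mod 3]. y[0] = 3×2 + 3×3 + 1×3 = 18; y[1] = 3×3 + 3×2 + 1×3 = 18; y[2] = 3×3 + 3×3 + 1×2 = 20. Result: [18, 18, 20]

[18, 18, 20]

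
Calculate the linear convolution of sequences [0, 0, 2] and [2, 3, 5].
y[0] = 0×2 = 0; y[1] = 0×3 + 0×2 = 0; y[2] = 0×5 + 0×3 + 2×2 = 4; y[3] = 0×5 + 2×3 = 6; y[4] = 2×5 = 10

[0, 0, 4, 6, 10]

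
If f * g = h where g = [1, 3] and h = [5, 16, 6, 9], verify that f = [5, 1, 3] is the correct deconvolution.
Forward-compute [5, 1, 3] * [1, 3]: h[0] = 5×1 = 5; h[1] = 5×3 + 1×1 = 16; h[2] = 1×3 + 3×1 = 6; h[3] = 3×3 = 9 → [5, 16, 6, 9]. Matches given h = [5, 16, 6, 9], so verified.

Verified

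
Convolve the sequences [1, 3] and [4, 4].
y[0] = 1×4 = 4; y[1] = 1×4 + 3×4 = 16; y[2] = 3×4 = 12

[4, 16, 12]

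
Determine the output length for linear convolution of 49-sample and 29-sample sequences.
Linear/full convolution length: m + n - 1 = 49 + 29 - 1 = 77

77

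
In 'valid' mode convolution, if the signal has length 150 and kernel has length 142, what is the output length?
'Valid' mode counts only positions where the kernel fully overlaps the signal: m - n + 1 = 150 - 142 + 1 = 9

9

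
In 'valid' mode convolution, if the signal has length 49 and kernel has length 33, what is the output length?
'Valid' mode counts only positions where the kernel fully overlaps the signal: m - n + 1 = 49 - 33 + 1 = 17

17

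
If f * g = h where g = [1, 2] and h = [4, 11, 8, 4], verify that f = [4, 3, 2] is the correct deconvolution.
Forward-compute [4, 3, 2] * [1, 2]: h[0] = 4×1 = 4; h[1] = 4×2 + 3×1 = 11; h[2] = 3×2 + 2×1 = 8; h[3] = 2×2 = 4 → [4, 11, 8, 4]. Matches given h = [4, 11, 8, 4], so verified.

Verified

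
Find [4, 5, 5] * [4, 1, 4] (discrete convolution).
y[0] = 4×4 = 16; y[1] = 4×1 + 5×4 = 24; y[2] = 4×4 + 5×1 + 5×4 = 41; y[3] = 5×4 + 5×1 = 25; y[4] = 5×4 = 20

[16, 24, 41, 25, 20]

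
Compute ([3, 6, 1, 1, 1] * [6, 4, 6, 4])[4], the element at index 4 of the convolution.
Use y[k] = Σ_i a[i]·b[k-i] at k=4. y[4] = 6×4 + 1×6 + 1×4 + 1×6 = 40

40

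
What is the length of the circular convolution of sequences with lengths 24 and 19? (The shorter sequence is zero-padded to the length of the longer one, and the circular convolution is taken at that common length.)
Circular convolution (zero-padding the shorter input) has length max(m, n) = max(24, 19) = 24

24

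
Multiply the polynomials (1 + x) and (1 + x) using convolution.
Ascending coefficients: a = [1, 1], b = [1, 1]. c[0] = 1×1 = 1; c[1] = 1×1 + 1×1 = 2; c[2] = 1×1 = 1. Result coefficients: [1, 2, 1] → 1 + 2x + x^2

1 + 2x + x^2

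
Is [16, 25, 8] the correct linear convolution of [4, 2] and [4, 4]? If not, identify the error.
Recompute linear convolution of [4, 2] and [4, 4]: y[0] = 4×4 = 16; y[1] = 4×4 + 2×4 = 24; y[2] = 2×4 = 8 → [16, 24, 8]. Compare to given [16, 25, 8]: they differ at index 1: given 25, correct 24, so answer: No

No. Error at index 1: given 25, correct 24.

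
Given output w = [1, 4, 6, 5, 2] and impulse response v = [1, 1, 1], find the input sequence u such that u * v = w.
Deconvolve w=[1, 4, 6, 5, 2] by v=[1, 1, 1]. Since v[0]=1, solve forward: u[0] = w[0] / 1 = 1; u[1] = (w[1] - 1×1) / 1 = 3; u[2] = (w[2] - 3×1 - 1×1) / 1 = 2. So u = [1, 3, 2]. Check by forward convolution: w[0] = 1×1 = 1; w[1] = 1×1 + 3×1 = 4; w[2] = 1×1 + 3×1 + 2×1 = 6; w[3] = 3×1 + 2×1 = 5; w[4] = 2×1 = 2

[1, 3, 2]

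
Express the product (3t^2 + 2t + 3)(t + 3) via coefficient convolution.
Ascending coefficients: a = [3, 2, 3], b = [3, 1]. c[0] = 3×3 = 9; c[1] = 3×1 + 2×3 = 9; c[2] = 2×1 + 3×3 = 11; c[3] = 3×1 = 3. Result coefficients: [9, 9, 11, 3] → 3t^3 + 11t^2 + 9t + 9

3t^3 + 11t^2 + 9t + 9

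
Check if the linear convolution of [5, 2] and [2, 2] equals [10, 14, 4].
Recompute linear convolution of [5, 2] and [2, 2]: y[0] = 5×2 = 10; y[1] = 5×2 + 2×2 = 14; y[2] = 2×2 = 4 → [10, 14, 4]. Given [10, 14, 4] matches, so answer: Yes

Yes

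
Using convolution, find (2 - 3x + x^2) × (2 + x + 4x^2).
Ascending coefficients: a = [2, -3, 1], b = [2, 1, 4]. c[0] = 2×2 = 4; c[1] = 2×1 + -3×2 = -4; c[2] = 2×4 + -3×1 + 1×2 = 7; c[3] = -3×4 + 1×1 = -11; c[4] = 1×4 = 4. Result coefficients: [4, -4, 7, -11, 4] → 4 - 4x + 7x^2 - 11x^3 + 4x^4

4 - 4x + 7x^2 - 11x^3 + 4x^4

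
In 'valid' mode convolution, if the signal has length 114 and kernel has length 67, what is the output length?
'Valid' mode counts only positions where the kernel fully overlaps the signal: m - n + 1 = 114 - 67 + 1 = 48

48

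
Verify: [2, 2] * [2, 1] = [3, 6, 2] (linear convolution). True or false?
Recompute linear convolution of [2, 2] and [2, 1]: y[0] = 2×2 = 4; y[1] = 2×1 + 2×2 = 6; y[2] = 2×1 = 2 → [4, 6, 2]. Compare to given [3, 6, 2]: they differ at index 0: given 3, correct 4, so answer: No

No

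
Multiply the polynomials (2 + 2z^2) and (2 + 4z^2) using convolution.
Ascending coefficients: a = [2, 0, 2], b = [2, 0, 4]. c[0] = 2×2 = 4; c[1] = 2×0 + 0×2 = 0; c[2] = 2×4 + 0×0 + 2×2 = 12; c[3] = 0×4 + 2×0 = 0; c[4] = 2×4 = 8. Result coefficients: [4, 0, 12, 0, 8] → 4 + 12z^2 + 8z^4

4 + 12z^2 + 8z^4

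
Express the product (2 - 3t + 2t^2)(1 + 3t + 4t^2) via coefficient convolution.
Ascending coefficients: a = [2, -3, 2], b = [1, 3, 4]. c[0] = 2×1 = 2; c[1] = 2×3 + -3×1 = 3; c[2] = 2×4 + -3×3 + 2×1 = 1; c[3] = -3×4 + 2×3 = -6; c[4] = 2×4 = 8. Result coefficients: [2, 3, 1, -6, 8] → 2 + 3t + t^2 - 6t^3 + 8t^4

2 + 3t + t^2 - 6t^3 + 8t^4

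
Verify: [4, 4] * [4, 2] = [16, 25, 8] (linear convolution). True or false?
Recompute linear convolution of [4, 4] and [4, 2]: y[0] = 4×4 = 16; y[1] = 4×2 + 4×4 = 24; y[2] = 4×2 = 8 → [16, 24, 8]. Compare to given [16, 25, 8]: they differ at index 1: given 25, correct 24, so answer: No

No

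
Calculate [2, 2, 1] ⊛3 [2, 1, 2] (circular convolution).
Use y[k] = Σ_j u[j]·v[(k-j) mod 3]. y[0] = 2×2 + 2×2 + 1×1 = 9; y[1] = 2×1 + 2×2 + 1×2 = 8; y[2] = 2×2 + 2×1 + 1×2 = 8. Result: [9, 8, 8]

[9, 8, 8]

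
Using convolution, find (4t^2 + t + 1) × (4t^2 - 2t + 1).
Ascending coefficients: a = [1, 1, 4], b = [1, -2, 4]. c[0] = 1×1 = 1; c[1] = 1×-2 + 1×1 = -1; c[2] = 1×4 + 1×-2 + 4×1 = 6; c[3] = 1×4 + 4×-2 = -4; c[4] = 4×4 = 16. Result coefficients: [1, -1, 6, -4, 16] → 16t^4 - 4t^3 + 6t^2 - t + 1

16t^4 - 4t^3 + 6t^2 - t + 1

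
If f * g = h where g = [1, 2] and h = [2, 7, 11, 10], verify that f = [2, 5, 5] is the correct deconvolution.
Forward-compute [2, 5, 5] * [1, 2]: h[0] = 2×1 = 2; h[1] = 2×2 + 5×1 = 9; h[2] = 5×2 + 5×1 = 15; h[3] = 5×2 = 10 → [2, 9, 15, 10]. Does not match given h = [2, 7, 11, 10].

Not verified. [2, 5, 5] * [1, 2] = [2, 9, 15, 10], which differs from [2, 7, 11, 10] at index 1.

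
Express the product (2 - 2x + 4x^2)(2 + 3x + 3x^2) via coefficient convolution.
Ascending coefficients: a = [2, -2, 4], b = [2, 3, 3]. c[0] = 2×2 = 4; c[1] = 2×3 + -2×2 = 2; c[2] = 2×3 + -2×3 + 4×2 = 8; c[3] = -2×3 + 4×3 = 6; c[4] = 4×3 = 12. Result coefficients: [4, 2, 8, 6, 12] → 4 + 2x + 8x^2 + 6x^3 + 12x^4

4 + 2x + 8x^2 + 6x^3 + 12x^4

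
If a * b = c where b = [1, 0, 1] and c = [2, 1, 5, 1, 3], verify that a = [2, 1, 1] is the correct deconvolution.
Forward-compute [2, 1, 1] * [1, 0, 1]: c[0] = 2×1 = 2; c[1] = 2×0 + 1×1 = 1; c[2] = 2×1 + 1×0 + 1×1 = 3; c[3] = 1×1 + 1×0 = 1; c[4] = 1×1 = 1 → [2, 1, 3, 1, 1]. Does not match given c = [2, 1, 5, 1, 3].

Not verified. [2, 1, 1] * [1, 0, 1] = [2, 1, 3, 1, 1], which differs from [2, 1, 5, 1, 3] at index 2.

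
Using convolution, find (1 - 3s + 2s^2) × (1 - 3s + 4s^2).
Ascending coefficients: a = [1, -3, 2], b = [1, -3, 4]. c[0] = 1×1 = 1; c[1] = 1×-3 + -3×1 = -6; c[2] = 1×4 + -3×-3 + 2×1 = 15; c[3] = -3×4 + 2×-3 = -18; c[4] = 2×4 = 8. Result coefficients: [1, -6, 15, -18, 8] → 1 - 6s + 15s^2 - 18s^3 + 8s^4

1 - 6s + 15s^2 - 18s^3 + 8s^4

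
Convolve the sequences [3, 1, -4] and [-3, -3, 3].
y[0] = 3×-3 = -9; y[1] = 3×-3 + 1×-3 = -12; y[2] = 3×3 + 1×-3 + -4×-3 = 18; y[3] = 1×3 + -4×-3 = 15; y[4] = -4×3 = -12

[-9, -12, 18, 15, -12]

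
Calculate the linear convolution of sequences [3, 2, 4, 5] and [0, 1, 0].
y[0] = 3×0 = 0; y[1] = 3×1 + 2×0 = 3; y[2] = 3×0 + 2×1 + 4×0 = 2; y[3] = 2×0 + 4×1 + 5×0 = 4; y[4] = 4×0 + 5×1 = 5; y[5] = 5×0 = 0

[0, 3, 2, 4, 5, 0]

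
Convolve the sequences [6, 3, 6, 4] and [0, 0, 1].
y[0] = 6×0 = 0; y[1] = 6×0 + 3×0 = 0; y[2] = 6×1 + 3×0 + 6×0 = 6; y[3] = 3×1 + 6×0 + 4×0 = 3; y[4] = 6×1 + 4×0 = 6; y[5] = 4×1 = 4

[0, 0, 6, 3, 6, 4]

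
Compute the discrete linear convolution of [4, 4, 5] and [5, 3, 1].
y[0] = 4×5 = 20; y[1] = 4×3 + 4×5 = 32; y[2] = 4×1 + 4×3 + 5×5 = 41; y[3] = 4×1 + 5×3 = 19; y[4] = 5×1 = 5

[20, 32, 41, 19, 5]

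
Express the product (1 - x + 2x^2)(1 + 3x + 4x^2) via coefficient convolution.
Ascending coefficients: a = [1, -1, 2], b = [1, 3, 4]. c[0] = 1×1 = 1; c[1] = 1×3 + -1×1 = 2; c[2] = 1×4 + -1×3 + 2×1 = 3; c[3] = -1×4 + 2×3 = 2; c[4] = 2×4 = 8. Result coefficients: [1, 2, 3, 2, 8] → 1 + 2x + 3x^2 + 2x^3 + 8x^4

1 + 2x + 3x^2 + 2x^3 + 8x^4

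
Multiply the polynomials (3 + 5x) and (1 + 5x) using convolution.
Ascending coefficients: a = [3, 5], b = [1, 5]. c[0] = 3×1 = 3; c[1] = 3×5 + 5×1 = 20; c[2] = 5×5 = 25. Result coefficients: [3, 20, 25] → 3 + 20x + 25x^2

3 + 20x + 25x^2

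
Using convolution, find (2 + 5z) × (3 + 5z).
Ascending coefficients: a = [2, 5], b = [3, 5]. c[0] = 2×3 = 6; c[1] = 2×5 + 5×3 = 25; c[2] = 5×5 = 25. Result coefficients: [6, 25, 25] → 6 + 25z + 25z^2

6 + 25z + 25z^2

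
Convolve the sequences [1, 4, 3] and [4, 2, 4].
y[0] = 1×4 = 4; y[1] = 1×2 + 4×4 = 18; y[2] = 1×4 + 4×2 + 3×4 = 24; y[3] = 4×4 + 3×2 = 22; y[4] = 3×4 = 12

[4, 18, 24, 22, 12]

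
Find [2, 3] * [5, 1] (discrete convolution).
y[0] = 2×5 = 10; y[1] = 2×1 + 3×5 = 17; y[2] = 3×1 = 3

[10, 17, 3]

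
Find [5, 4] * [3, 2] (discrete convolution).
y[0] = 5×3 = 15; y[1] = 5×2 + 4×3 = 22; y[2] = 4×2 = 8

[15, 22, 8]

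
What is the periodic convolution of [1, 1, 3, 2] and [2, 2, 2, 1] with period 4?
Use y[k] = Σ_j s[j]·t[(k-j) mod 4]. y[0] = 1×2 + 1×1 + 3×2 + 2×2 = 13; y[1] = 1×2 + 1×2 + 3×1 + 2×2 = 11; y[2] = 1×2 + 1×2 + 3×2 + 2×1 = 12; y[3] = 1×1 + 1×2 + 3×2 + 2×2 = 13. Result: [13, 11, 12, 13]

[13, 11, 12, 13]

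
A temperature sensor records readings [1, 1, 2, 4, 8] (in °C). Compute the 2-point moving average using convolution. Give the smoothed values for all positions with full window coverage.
2-point moving average kernel = [1, 1]. Apply in 'valid' mode (full window coverage): avg[0] = (1 + 1) / 2 = 1.0; avg[1] = (1 + 2) / 2 = 1.5; avg[2] = (2 + 4) / 2 = 3.0; avg[3] = (4 + 8) / 2 = 6.0. Smoothed values: [1.0, 1.5, 3.0, 6.0]

[1.0, 1.5, 3.0, 6.0]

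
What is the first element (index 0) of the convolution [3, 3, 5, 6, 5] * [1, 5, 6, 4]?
Use y[k] = Σ_i a[i]·b[k-i] at k=0. y[0] = 3×1 = 3

3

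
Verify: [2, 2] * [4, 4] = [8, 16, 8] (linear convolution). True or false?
Recompute linear convolution of [2, 2] and [4, 4]: y[0] = 2×4 = 8; y[1] = 2×4 + 2×4 = 16; y[2] = 2×4 = 8 → [8, 16, 8]. Given [8, 16, 8] matches, so answer: Yes

Yes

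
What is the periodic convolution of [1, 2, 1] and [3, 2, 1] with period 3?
Use y[k] = Σ_j s[j]·t[(k-j) mod 3]. y[0] = 1×3 + 2×1 + 1×2 = 7; y[1] = 1×2 + 2×3 + 1×1 = 9; y[2] = 1×1 + 2×2 + 1×3 = 8. Result: [7, 9, 8]

[7, 9, 8]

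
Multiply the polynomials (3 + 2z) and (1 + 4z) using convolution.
Ascending coefficients: a = [3, 2], b = [1, 4]. c[0] = 3×1 = 3; c[1] = 3×4 + 2×1 = 14; c[2] = 2×4 = 8. Result coefficients: [3, 14, 8] → 3 + 14z + 8z^2

3 + 14z + 8z^2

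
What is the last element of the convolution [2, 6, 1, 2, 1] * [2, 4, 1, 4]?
Use y[k] = Σ_i a[i]·b[k-i] at k=7. y[7] = 1×4 = 4

4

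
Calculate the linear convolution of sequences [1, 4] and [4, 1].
y[0] = 1×4 = 4; y[1] = 1×1 + 4×4 = 17; y[2] = 4×1 = 4

[4, 17, 4]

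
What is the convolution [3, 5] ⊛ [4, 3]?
y[0] = 3×4 = 12; y[1] = 3×3 + 5×4 = 29; y[2] = 5×3 = 15

[12, 29, 15]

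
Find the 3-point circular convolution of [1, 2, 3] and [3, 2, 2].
Use y[k] = Σ_j x[j]·h[(k-j) mod 3]. y[0] = 1×3 + 2×2 + 3×2 = 13; y[1] = 1×2 + 2×3 + 3×2 = 14; y[2] = 1×2 + 2×2 + 3×3 = 15. Result: [13, 14, 15]

[13, 14, 15]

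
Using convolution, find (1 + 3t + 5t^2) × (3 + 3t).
Ascending coefficients: a = [1, 3, 5], b = [3, 3]. c[0] = 1×3 = 3; c[1] = 1×3 + 3×3 = 12; c[2] = 3×3 + 5×3 = 24; c[3] = 5×3 = 15. Result coefficients: [3, 12, 24, 15] → 3 + 12t + 24t^2 + 15t^3

3 + 12t + 24t^2 + 15t^3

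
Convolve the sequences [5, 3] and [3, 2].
y[0] = 5×3 = 15; y[1] = 5×2 + 3×3 = 19; y[2] = 3×2 = 6

[15, 19, 6]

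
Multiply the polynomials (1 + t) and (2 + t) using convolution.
Ascending coefficients: a = [1, 1], b = [2, 1]. c[0] = 1×2 = 2; c[1] = 1×1 + 1×2 = 3; c[2] = 1×1 = 1. Result coefficients: [2, 3, 1] → 2 + 3t + t^2

2 + 3t + t^2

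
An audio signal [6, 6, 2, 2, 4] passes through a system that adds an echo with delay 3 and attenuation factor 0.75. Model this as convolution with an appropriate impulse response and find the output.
Direct-path + delayed-attenuated-path model → impulse response h = [1, 0, 0, 0.75] (1 at lag 0, 0.75 at lag 3). Output y[n] = x[n] + 0.75·x[n - 3] (with x[n] = 0 outside 0..4): y[0] = 6 + 0.75×0 = 6; y[1] = 6 + 0.75×0 = 6; y[2] = 2 + 0.75×0 = 2; y[3] = 2 + 0.75×6 = 6.5; y[4] = 4 + 0.75×6 = 8.5; y[5] = 0 + 0.75×2 = 1.5; y[6] = 0 + 0.75×2 = 1.5; y[7] = 0 + 0.75×4 = 3.0. So y = [6, 6, 2, 6.5, 8.5, 1.5, 1.5, 3.0]

[6, 6, 2, 6.5, 8.5, 1.5, 1.5, 3.0]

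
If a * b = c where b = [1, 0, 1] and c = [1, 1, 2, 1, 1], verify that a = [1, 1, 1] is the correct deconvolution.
Forward-compute [1, 1, 1] * [1, 0, 1]: c[0] = 1×1 = 1; c[1] = 1×0 + 1×1 = 1; c[2] = 1×1 + 1×0 + 1×1 = 2; c[3] = 1×1 + 1×0 = 1; c[4] = 1×1 = 1 → [1, 1, 2, 1, 1]. Matches given c = [1, 1, 2, 1, 1], so verified.

Verified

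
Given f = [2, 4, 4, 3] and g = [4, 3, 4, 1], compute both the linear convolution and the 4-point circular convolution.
Linear: y_lin[0] = 2×4 = 8; y_lin[1] = 2×3 + 4×4 = 22; y_lin[2] = 2×4 + 4×3 + 4×4 = 36; y_lin[3] = 2×1 + 4×4 + 4×3 + 3×4 = 42; y_lin[4] = 4×1 + 4×4 + 3×3 = 29; y_lin[5] = 4×1 + 3×4 = 16; y_lin[6] = 3×1 = 3 → [8, 22, 36, 42, 29, 16, 3]. Circular (length 4): y[0] = 2×4 + 4×1 + 4×4 + 3×3 = 37; y[1] = 2×3 + 4×4 + 4×1 + 3×4 = 38; y[2] = 2×4 + 4×3 + 4×4 + 3×1 = 39; y[3] = 2×1 + 4×4 + 4×3 + 3×4 = 42 → [37, 38, 39, 42]

Linear: [8, 22, 36, 42, 29, 16, 3], Circular: [37, 38, 39, 42]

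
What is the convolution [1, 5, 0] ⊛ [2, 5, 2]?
y[0] = 1×2 = 2; y[1] = 1×5 + 5×2 = 15; y[2] = 1×2 + 5×5 + 0×2 = 27; y[3] = 5×2 + 0×5 = 10; y[4] = 0×2 = 0

[2, 15, 27, 10, 0]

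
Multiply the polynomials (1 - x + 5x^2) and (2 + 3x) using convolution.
Ascending coefficients: a = [1, -1, 5], b = [2, 3]. c[0] = 1×2 = 2; c[1] = 1×3 + -1×2 = 1; c[2] = -1×3 + 5×2 = 7; c[3] = 5×3 = 15. Result coefficients: [2, 1, 7, 15] → 2 + x + 7x^2 + 15x^3

2 + x + 7x^2 + 15x^3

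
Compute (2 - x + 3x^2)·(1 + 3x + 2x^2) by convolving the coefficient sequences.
Ascending coefficients: a = [2, -1, 3], b = [1, 3, 2]. c[0] = 2×1 = 2; c[1] = 2×3 + -1×1 = 5; c[2] = 2×2 + -1×3 + 3×1 = 4; c[3] = -1×2 + 3×3 = 7; c[4] = 3×2 = 6. Result coefficients: [2, 5, 4, 7, 6] → 2 + 5x + 4x^2 + 7x^3 + 6x^4

2 + 5x + 4x^2 + 7x^3 + 6x^4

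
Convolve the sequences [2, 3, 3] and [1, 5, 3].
y[0] = 2×1 = 2; y[1] = 2×5 + 3×1 = 13; y[2] = 2×3 + 3×5 + 3×1 = 24; y[3] = 3×3 + 3×5 = 24; y[4] = 3×3 = 9

[2, 13, 24, 24, 9]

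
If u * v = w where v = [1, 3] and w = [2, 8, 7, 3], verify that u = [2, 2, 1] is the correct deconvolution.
Forward-compute [2, 2, 1] * [1, 3]: w[0] = 2×1 = 2; w[1] = 2×3 + 2×1 = 8; w[2] = 2×3 + 1×1 = 7; w[3] = 1×3 = 3 → [2, 8, 7, 3]. Matches given w = [2, 8, 7, 3], so verified.

Verified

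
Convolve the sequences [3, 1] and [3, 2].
y[0] = 3×3 = 9; y[1] = 3×2 + 1×3 = 9; y[2] = 1×2 = 2

[9, 9, 2]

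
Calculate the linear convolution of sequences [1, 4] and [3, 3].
y[0] = 1×3 = 3; y[1] = 1×3 + 4×3 = 15; y[2] = 4×3 = 12

[3, 15, 12]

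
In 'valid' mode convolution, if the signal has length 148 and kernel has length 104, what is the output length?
'Valid' mode counts only positions where the kernel fully overlaps the signal: m - n + 1 = 148 - 104 + 1 = 45

45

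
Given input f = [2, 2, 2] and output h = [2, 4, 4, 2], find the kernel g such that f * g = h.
Output length 4 = len(f) + len(g) - 1 ⇒ len(g) = 2. Solve g forward using g[k] = (h[k] - Σ_{i≥1} f[i]·g[k-i]) / f[0]: g[0] = h[0] / f[0] = 2 / 2 = 1; g[1] = (h[1] - 2×1) / f[0] = (4 - 2×1) / 2 = 1. So g = [1, 1]. Forward-check [2, 2, 2] * [1, 1]: h[0] = 2×1 = 2; h[1] = 2×1 + 2×1 = 4; h[2] = 2×1 + 2×1 = 4; h[3] = 2×1 = 2 → [2, 4, 4, 2] ✓

[1, 1]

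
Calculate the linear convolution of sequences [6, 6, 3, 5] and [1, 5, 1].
y[0] = 6×1 = 6; y[1] = 6×5 + 6×1 = 36; y[2] = 6×1 + 6×5 + 3×1 = 39; y[3] = 6×1 + 3×5 + 5×1 = 26; y[4] = 3×1 + 5×5 = 28; y[5] = 5×1 = 5

[6, 36, 39, 26, 28, 5]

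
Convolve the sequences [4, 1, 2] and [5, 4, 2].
y[0] = 4×5 = 20; y[1] = 4×4 + 1×5 = 21; y[2] = 4×2 + 1×4 + 2×5 = 22; y[3] = 1×2 + 2×4 = 10; y[4] = 2×2 = 4

[20, 21, 22, 10, 4]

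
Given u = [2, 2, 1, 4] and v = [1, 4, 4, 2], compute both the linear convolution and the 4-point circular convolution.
Linear: y_lin[0] = 2×1 = 2; y_lin[1] = 2×4 + 2×1 = 10; y_lin[2] = 2×4 + 2×4 + 1×1 = 17; y_lin[3] = 2×2 + 2×4 + 1×4 + 4×1 = 20; y_lin[4] = 2×2 + 1×4 + 4×4 = 24; y_lin[5] = 1×2 + 4×4 = 18; y_lin[6] = 4×2 = 8 → [2, 10, 17, 20, 24, 18, 8]. Circular (length 4): y[0] = 2×1 + 2×2 + 1×4 + 4×4 = 26; y[1] = 2×4 + 2×1 + 1×2 + 4×4 = 28; y[2] = 2×4 + 2×4 + 1×1 + 4×2 = 25; y[3] = 2×2 + 2×4 + 1×4 + 4×1 = 20 → [26, 28, 25, 20]

Linear: [2, 10, 17, 20, 24, 18, 8], Circular: [26, 28, 25, 20]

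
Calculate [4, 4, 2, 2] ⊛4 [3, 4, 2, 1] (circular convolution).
Use y[k] = Σ_j u[j]·v[(k-j) mod 4]. y[0] = 4×3 + 4×1 + 2×2 + 2×4 = 28; y[1] = 4×4 + 4×3 + 2×1 + 2×2 = 34; y[2] = 4×2 + 4×4 + 2×3 + 2×1 = 32; y[3] = 4×1 + 4×2 + 2×4 + 2×3 = 26. Result: [28, 34, 32, 26]

[28, 34, 32, 26]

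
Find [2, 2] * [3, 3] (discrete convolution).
y[0] = 2×3 = 6; y[1] = 2×3 + 2×3 = 12; y[2] = 2×3 = 6

[6, 12, 6]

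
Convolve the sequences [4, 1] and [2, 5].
y[0] = 4×2 = 8; y[1] = 4×5 + 1×2 = 22; y[2] = 1×5 = 5

[8, 22, 5]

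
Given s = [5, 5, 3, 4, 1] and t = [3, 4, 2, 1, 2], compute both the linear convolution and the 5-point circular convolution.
Linear: y_lin[0] = 5×3 = 15; y_lin[1] = 5×4 + 5×3 = 35; y_lin[2] = 5×2 + 5×4 + 3×3 = 39; y_lin[3] = 5×1 + 5×2 + 3×4 + 4×3 = 39; y_lin[4] = 5×2 + 5×1 + 3×2 + 4×4 + 1×3 = 40; y_lin[5] = 5×2 + 3×1 + 4×2 + 1×4 = 25; y_lin[6] = 3×2 + 4×1 + 1×2 = 12; y_lin[7] = 4×2 + 1×1 = 9; y_lin[8] = 1×2 = 2 → [15, 35, 39, 39, 40, 25, 12, 9, 2]. Circular (length 5): y[0] = 5×3 + 5×2 + 3×1 + 4×2 + 1×4 = 40; y[1] = 5×4 + 5×3 + 3×2 + 4×1 + 1×2 = 47; y[2] = 5×2 + 5×4 + 3×3 + 4×2 + 1×1 = 48; y[3] = 5×1 + 5×2 + 3×4 + 4×3 + 1×2 = 41; y[4] = 5×2 + 5×1 + 3×2 + 4×4 + 1×3 = 40 → [40, 47, 48, 41, 40]

Linear: [15, 35, 39, 39, 40, 25, 12, 9, 2], Circular: [40, 47, 48, 41, 40]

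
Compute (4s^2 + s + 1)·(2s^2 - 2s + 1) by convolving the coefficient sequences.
Ascending coefficients: a = [1, 1, 4], b = [1, -2, 2]. c[0] = 1×1 = 1; c[1] = 1×-2 + 1×1 = -1; c[2] = 1×2 + 1×-2 + 4×1 = 4; c[3] = 1×2 + 4×-2 = -6; c[4] = 4×2 = 8. Result coefficients: [1, -1, 4, -6, 8] → 8s^4 - 6s^3 + 4s^2 - s + 1

8s^4 - 6s^3 + 4s^2 - s + 1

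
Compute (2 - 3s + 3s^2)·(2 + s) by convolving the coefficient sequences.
Ascending coefficients: a = [2, -3, 3], b = [2, 1]. c[0] = 2×2 = 4; c[1] = 2×1 + -3×2 = -4; c[2] = -3×1 + 3×2 = 3; c[3] = 3×1 = 3. Result coefficients: [4, -4, 3, 3] → 4 - 4s + 3s^2 + 3s^3

4 - 4s + 3s^2 + 3s^3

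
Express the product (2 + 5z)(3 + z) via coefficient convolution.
Ascending coefficients: a = [2, 5], b = [3, 1]. c[0] = 2×3 = 6; c[1] = 2×1 + 5×3 = 17; c[2] = 5×1 = 5. Result coefficients: [6, 17, 5] → 6 + 17z + 5z^2

6 + 17z + 5z^2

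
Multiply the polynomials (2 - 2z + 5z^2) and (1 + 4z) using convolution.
Ascending coefficients: a = [2, -2, 5], b = [1, 4]. c[0] = 2×1 = 2; c[1] = 2×4 + -2×1 = 6; c[2] = -2×4 + 5×1 = -3; c[3] = 5×4 = 20. Result coefficients: [2, 6, -3, 20] → 2 + 6z - 3z^2 + 20z^3

2 + 6z - 3z^2 + 20z^3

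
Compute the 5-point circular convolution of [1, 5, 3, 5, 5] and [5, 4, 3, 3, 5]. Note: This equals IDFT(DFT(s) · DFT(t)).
Either evaluate y[k] = Σ_j s[j]·t[(k-j) mod 5] directly, or use IDFT(DFT(s) · DFT(t)). y[0] = 1×5 + 5×5 + 3×3 + 5×3 + 5×4 = 74; y[1] = 1×4 + 5×5 + 3×5 + 5×3 + 5×3 = 74; y[2] = 1×3 + 5×4 + 3×5 + 5×5 + 5×3 = 78; y[3] = 1×3 + 5×3 + 3×4 + 5×5 + 5×5 = 80; y[4] = 1×5 + 5×3 + 3×3 + 5×4 + 5×5 = 74. Result: [74, 74, 78, 80, 74]

[74, 74, 78, 80, 74]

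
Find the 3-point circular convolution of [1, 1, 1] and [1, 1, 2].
Use y[k] = Σ_j f[j]·g[(k-j) mod 3]. y[0] = 1×1 + 1×2 + 1×1 = 4; y[1] = 1×1 + 1×1 + 1×2 = 4; y[2] = 1×2 + 1×1 + 1×1 = 4. Result: [4, 4, 4]

[4, 4, 4]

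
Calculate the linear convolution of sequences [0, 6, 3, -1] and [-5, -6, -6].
y[0] = 0×-5 = 0; y[1] = 0×-6 + 6×-5 = -30; y[2] = 0×-6 + 6×-6 + 3×-5 = -51; y[3] = 6×-6 + 3×-6 + -1×-5 = -49; y[4] = 3×-6 + -1×-6 = -12; y[5] = -1×-6 = 6

[0, -30, -51, -49, -12, 6]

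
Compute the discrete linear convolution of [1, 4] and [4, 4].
y[0] = 1×4 = 4; y[1] = 1×4 + 4×4 = 20; y[2] = 4×4 = 16

[4, 20, 16]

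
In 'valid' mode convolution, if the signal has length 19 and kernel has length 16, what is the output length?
'Valid' mode counts only positions where the kernel fully overlaps the signal: m - n + 1 = 19 - 16 + 1 = 4

4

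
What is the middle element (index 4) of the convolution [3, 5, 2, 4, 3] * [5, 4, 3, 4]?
Use y[k] = Σ_i a[i]·b[k-i] at k=4. y[4] = 5×4 + 2×3 + 4×4 + 3×5 = 57

57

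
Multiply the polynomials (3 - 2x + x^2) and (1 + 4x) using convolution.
Ascending coefficients: a = [3, -2, 1], b = [1, 4]. c[0] = 3×1 = 3; c[1] = 3×4 + -2×1 = 10; c[2] = -2×4 + 1×1 = -7; c[3] = 1×4 = 4. Result coefficients: [3, 10, -7, 4] → 3 + 10x - 7x^2 + 4x^3

3 + 10x - 7x^2 + 4x^3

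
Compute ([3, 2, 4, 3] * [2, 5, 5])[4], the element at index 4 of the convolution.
Use y[k] = Σ_i a[i]·b[k-i] at k=4. y[4] = 4×5 + 3×5 = 35

35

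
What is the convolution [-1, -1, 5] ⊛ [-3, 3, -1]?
y[0] = -1×-3 = 3; y[1] = -1×3 + -1×-3 = 0; y[2] = -1×-1 + -1×3 + 5×-3 = -17; y[3] = -1×-1 + 5×3 = 16; y[4] = 5×-1 = -5

[3, 0, -17, 16, -5]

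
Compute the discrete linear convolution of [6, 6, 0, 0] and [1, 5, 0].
y[0] = 6×1 = 6; y[1] = 6×5 + 6×1 = 36; y[2] = 6×0 + 6×5 + 0×1 = 30; y[3] = 6×0 + 0×5 + 0×1 = 0; y[4] = 0×0 + 0×5 = 0; y[5] = 0×0 = 0

[6, 36, 30, 0, 0, 0]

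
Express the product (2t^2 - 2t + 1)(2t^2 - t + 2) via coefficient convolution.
Ascending coefficients: a = [1, -2, 2], b = [2, -1, 2]. c[0] = 1×2 = 2; c[1] = 1×-1 + -2×2 = -5; c[2] = 1×2 + -2×-1 + 2×2 = 8; c[3] = -2×2 + 2×-1 = -6; c[4] = 2×2 = 4. Result coefficients: [2, -5, 8, -6, 4] → 4t^4 - 6t^3 + 8t^2 - 5t + 2

4t^4 - 6t^3 + 8t^2 - 5t + 2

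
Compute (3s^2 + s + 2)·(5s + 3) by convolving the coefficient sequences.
Ascending coefficients: a = [2, 1, 3], b = [3, 5]. c[0] = 2×3 = 6; c[1] = 2×5 + 1×3 = 13; c[2] = 1×5 + 3×3 = 14; c[3] = 3×5 = 15. Result coefficients: [6, 13, 14, 15] → 15s^3 + 14s^2 + 13s + 6

15s^3 + 14s^2 + 13s + 6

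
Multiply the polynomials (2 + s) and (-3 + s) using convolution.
Ascending coefficients: a = [2, 1], b = [-3, 1]. c[0] = 2×-3 = -6; c[1] = 2×1 + 1×-3 = -1; c[2] = 1×1 = 1. Result coefficients: [-6, -1, 1] → -6 - s + s^2

-6 - s + s^2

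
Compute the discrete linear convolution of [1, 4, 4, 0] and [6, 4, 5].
y[0] = 1×6 = 6; y[1] = 1×4 + 4×6 = 28; y[2] = 1×5 + 4×4 + 4×6 = 45; y[3] = 4×5 + 4×4 + 0×6 = 36; y[4] = 4×5 + 0×4 = 20; y[5] = 0×5 = 0

[6, 28, 45, 36, 20, 0]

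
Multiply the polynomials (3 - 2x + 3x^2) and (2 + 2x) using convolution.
Ascending coefficients: a = [3, -2, 3], b = [2, 2]. c[0] = 3×2 = 6; c[1] = 3×2 + -2×2 = 2; c[2] = -2×2 + 3×2 = 2; c[3] = 3×2 = 6. Result coefficients: [6, 2, 2, 6] → 6 + 2x + 2x^2 + 6x^3

6 + 2x + 2x^2 + 6x^3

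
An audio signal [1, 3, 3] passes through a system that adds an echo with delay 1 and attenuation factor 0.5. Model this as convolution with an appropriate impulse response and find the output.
Direct-path + delayed-attenuated-path model → impulse response h = [1, 0.5] (1 at lag 0, 0.5 at lag 1). Output y[n] = x[n] + 0.5·x[n - 1] (with x[n] = 0 outside 0..2): y[0] = 1 + 0.5×0 = 1; y[1] = 3 + 0.5×1 = 3.5; y[2] = 3 + 0.5×3 = 4.5; y[3] = 0 + 0.5×3 = 1.5. So y = [1, 3.5, 4.5, 1.5]

[1, 3.5, 4.5, 1.5]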